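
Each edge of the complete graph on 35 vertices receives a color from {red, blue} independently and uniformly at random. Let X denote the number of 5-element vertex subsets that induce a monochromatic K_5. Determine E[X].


Let X = Σ_S X_S over the C(35, 5) = 324632 subsets S of size 5, where X_S = 1 if the K_5 on S is monochromatic.
For a fixed S, the K_5 on S has C(5, 2) = 10 edges. P[all 10 edges red] = (1/2)^10, and likewise for blue, so P[monochromatic] = 2·(1/2)^10 = 2^{1 − 10} = 1/512.
By linearity: E[X] = C(35, 5) · 2^{1 − 10} = 324632 · 1/512 = 40579/64.
Numerically: E[X] ≈ 634.046875.

E[X] = C(35,5)·2^(1−C(5,2)) = 40579/64 ≈ 634.046875.


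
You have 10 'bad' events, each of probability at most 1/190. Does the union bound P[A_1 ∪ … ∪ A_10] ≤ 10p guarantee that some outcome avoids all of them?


Union bound: P[∪_{i=1}^{10} A_i] ≤ Σ_i P[A_i] ≤ 10·p = 10·(1/190) = 1/19.
Numerically: 1/19 ≈ 0.05263.
Is 1/19 < 1? YES.
Since P[∪ A_i] ≤ 1/19 < 1, the complement has P[∩ A_i^c] ≥ 1 − 1/19 = 18/19 > 0, so some outcome avoids every A_i.

10·p = 1/19 ≈ 0.05263; existence CERTIFIED by the union bound.


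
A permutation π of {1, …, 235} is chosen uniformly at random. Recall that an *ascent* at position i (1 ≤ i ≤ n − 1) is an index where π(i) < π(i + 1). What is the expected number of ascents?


Write X = Σ X_I over i = 1, …, 234, with X_I the indicator of one ascent.
There are 234 indicators.
For each fixed i, the pair (π(i), π(i+1)) is a uniformly random ordered pair of distinct values from {1, …, 235}; by symmetry P[π(i) < π(i+1)] = 1/2.
By linearity: E[X] = 234 · (1/2) = (235 − 1) · (1/2) = 117 ≈ 117.0000.

E[X] = 117 = 117.0000.


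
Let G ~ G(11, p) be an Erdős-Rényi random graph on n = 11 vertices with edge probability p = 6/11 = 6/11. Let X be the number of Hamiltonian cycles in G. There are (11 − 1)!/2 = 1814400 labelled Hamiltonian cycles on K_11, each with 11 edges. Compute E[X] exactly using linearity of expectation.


K_11 has (11 − 1)!/2 = 1814400 labelled Hamiltonian cycles.
For each such Hamiltonian cycle H, let X_H = 1 if all 11 edges of H are present in G. Then P[X_H = 1] = p^{11} = (6/11)^{11} = 362797056/285311670611.
By linearity of expectation: E[X] = Σ_H E[X_H] = 1814400 · p^{11} = 1814400 · 362797056/285311670611 = 658258978406400/285311670611.
Numerically: E[X] ≈ 2.31e+03.

E[X] = 1814400 · (6/11)^{11} = 658258978406400/285311670611 ≈ 2.31e+03.


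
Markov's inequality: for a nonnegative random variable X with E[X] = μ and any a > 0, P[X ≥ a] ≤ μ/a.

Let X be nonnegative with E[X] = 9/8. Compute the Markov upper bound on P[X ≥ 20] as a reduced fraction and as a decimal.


μ = E[X] = 9/8, a = 20.
Markov: P[X ≥ 20] ≤ μ/a = (9/8)/20 = 9/160.
Numerically: ≈ 0.056.
(Since a = 20 > μ = 1.125, the bound 9/160 is < 1 and informative.)

P[X ≥ 20] ≤ 9/160 ≈ 0.056.


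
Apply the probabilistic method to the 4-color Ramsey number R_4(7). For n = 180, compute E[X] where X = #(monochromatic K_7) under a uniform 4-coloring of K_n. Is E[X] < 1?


E[X] = C(180, 7) · 4^{1 − 21} = 1079414463600 · 4^{−20} = 1079414463600/1099511627776.
As a reduced fraction: E[X] = 67463403975/68719476736 ≈ 0.9817.
Is E[X] < 1? YES.
Since E[X] < 1, there exists a 4-coloring of K_{180} with no monochromatic K_7; hence R_4(7) > 180.

E[X] = 67463403975/68719476736 ≈ 0.9817; E[X] < 1, so R_4(7) > 180.


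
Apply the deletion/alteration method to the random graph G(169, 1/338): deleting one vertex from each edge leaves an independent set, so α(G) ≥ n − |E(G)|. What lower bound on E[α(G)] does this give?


E[|E(G)|] = C(169, 2)·p = 14196 · (1/338) = 42.
E[α(G)] ≥ n − E[|E(G)|] = 169 − 42 = 127.
Numerically: ≈ 127.00000.
(This is only a lower bound; the true E[α(G)] may be larger.)

E[α(G)] ≥ 127 ≈ 127.00000.


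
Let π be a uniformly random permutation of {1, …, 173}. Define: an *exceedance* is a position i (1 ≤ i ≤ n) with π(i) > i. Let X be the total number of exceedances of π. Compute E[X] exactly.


Write X = Σ_{i=1}^{173} X_i, where X_i = 1_{π(i) > i}.
For each fixed i, π(i) is uniform over {1, …, 173} (marginal of a uniform permutation), so P[π(i) > i] = (n − i)/n. Summing: Σ_{i=1}^{173} (n − i)/n = (0 + 1 + … + 172)/173 = 173(173 − 1)/(2·173) = (173 − 1)/2.
Hence E[X] = Σ_{i=1}^{173} (173 − i)/173 = 86 ≈ 86.000.

E[X] = 86 = 86.000.


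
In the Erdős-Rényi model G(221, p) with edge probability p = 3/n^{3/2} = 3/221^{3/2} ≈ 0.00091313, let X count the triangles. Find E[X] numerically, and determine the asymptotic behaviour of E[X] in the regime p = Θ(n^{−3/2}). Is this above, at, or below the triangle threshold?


Number of potential triangles: C(221, 3) = 1774630.
Each occurs with probability p³ ≈ (0.00091313)³ ≈ 7.6137486e-10.
By linearity: E[X] = C(221, 3)·p³ ≈ 1774630 · 7.6137486e-10 ≈ 0.00135.
Since α = 3/2 > 1, p = c/n^{3/2} = o(1/n) is below the triangle threshold p ~ 1/n. Asymptotically E[X] ~ (c³/6)·n^{3(1−α)} = (3³/6)·n^{-1.5} → 0, so by Markov's inequality G has no triangles w.h.p.

E[X] ≈ 0.00135; in regime p = Θ(1/n^{3/2}) E[X] tends to 0 (below the triangle threshold p ~ 1/n).


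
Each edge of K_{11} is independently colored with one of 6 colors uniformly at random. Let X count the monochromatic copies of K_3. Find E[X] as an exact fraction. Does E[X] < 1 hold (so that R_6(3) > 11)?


E[X] = C(11, 3) · 6^{1 − 3} = 165 · 6^{−2} = 165/36.
As a reduced fraction: E[X] = 55/12 ≈ 4.5833.
Is E[X] < 1? NO.
Since E[X] ≥ 1, the first-moment bound is inconclusive at n = 11; it does NOT by itself certify R_6(3) > 11.

E[X] = 55/12 ≈ 4.5833; E[X] ≥ 1; first-moment method inconclusive here.


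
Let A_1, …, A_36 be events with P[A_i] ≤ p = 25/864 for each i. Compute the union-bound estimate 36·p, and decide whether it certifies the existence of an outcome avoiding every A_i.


Union bound: P[∪_{i=1}^{36} A_i] ≤ Σ_i P[A_i] ≤ 36·p = 36·(25/864) = 25/24.
Numerically: 25/24 ≈ 1.0416667.
Is 25/24 < 1? NO.
Since the bound 25/24 is ≥ 1, the union bound is uninformative here; it does NOT by itself certify existence.

36·p = 25/24 ≈ 1.0416667; existence NOT certified by the union bound.


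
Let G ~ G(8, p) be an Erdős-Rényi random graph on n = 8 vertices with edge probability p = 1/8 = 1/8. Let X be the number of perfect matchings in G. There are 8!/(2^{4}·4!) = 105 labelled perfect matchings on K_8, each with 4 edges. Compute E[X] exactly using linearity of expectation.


K_8 has 8!/(2^{4}·4!) = 105 labelled perfect matchings.
For each such perfect matching H, let X_H = 1 if all 4 edges of H are present in G. Then P[X_H = 1] = p^{4} = (1/8)^{4} = 1/4096.
By linearity: E[X] = Σ_H E[X_H] = 105 · p^{4} = 105 · 1/4096 = 105/4096.
Numerically: E[X] ≈ 0.025635.

E[X] = 105 · (1/8)^{4} = 105/4096 ≈ 0.025635.


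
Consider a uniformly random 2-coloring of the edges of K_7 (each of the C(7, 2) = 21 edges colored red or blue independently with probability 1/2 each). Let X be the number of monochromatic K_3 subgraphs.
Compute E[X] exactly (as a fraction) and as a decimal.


Let X = Σ_S X_S over the C(7, 3) = 35 subsets S of size 3, where X_S = 1 if the K_3 on S is monochromatic.
For a fixed S, the K_3 on S has C(3, 2) = 3 edges. P[all 3 edges red] = (1/2)^3, and likewise for blue, so P[monochromatic] = 2·(1/2)^3 = 2^{1 − 3} = 1/4.
By linearity: E[X] = C(7, 3) · 2^{1 − 3} = 35 · 1/4 = 35/4.
Numerically: E[X] ≈ 8.7500.

E[X] = C(7,3)·2^(1−C(3,2)) = 35/4 ≈ 8.7500.


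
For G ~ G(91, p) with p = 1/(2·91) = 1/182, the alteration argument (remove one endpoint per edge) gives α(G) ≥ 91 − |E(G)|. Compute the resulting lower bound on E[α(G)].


E[|E(G)|] = C(91, 2)·p = 4095 · (1/182) = 45/2.
E[α(G)] ≥ n − E[|E(G)|] = 91 − 45/2 = 137/2.
Numerically: ≈ 68.500.
(This is only a lower bound; the true E[α(G)] may be larger.)

E[α(G)] ≥ 137/2 ≈ 68.500.


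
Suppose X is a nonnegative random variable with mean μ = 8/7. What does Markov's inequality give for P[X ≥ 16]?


μ = E[X] = 8/7, a = 16.
Markov: P[X ≥ 16] ≤ μ/a = (8/7)/16 = 1/14.
Numerically: ≈ 0.071429.
(Since a = 16 > μ = 1.142857, the bound 1/14 is < 1 and informative.)

P[X ≥ 16] ≤ 1/14 ≈ 0.071429.


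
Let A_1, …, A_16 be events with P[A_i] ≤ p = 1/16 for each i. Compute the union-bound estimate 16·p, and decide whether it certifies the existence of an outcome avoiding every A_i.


Union bound: P[∪_{i=1}^{16} A_i] ≤ Σ_i P[A_i] ≤ 16·p = 16·(1/16) = 1.
Numerically: 1 ≈ 1.00000.
Is 1 < 1? NO.
Since the bound 1 is ≥ 1, the union bound is uninformative here; it does NOT by itself certify existence.

16·p = 1 ≈ 1.00000; existence NOT certified by the union bound.


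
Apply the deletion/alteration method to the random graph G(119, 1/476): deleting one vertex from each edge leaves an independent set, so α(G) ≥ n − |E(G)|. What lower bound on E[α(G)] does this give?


E[|E(G)|] = C(119, 2)·p = 7021 · (1/476) = 59/4.
E[α(G)] ≥ n − E[|E(G)|] = 119 − 59/4 = 417/4.
Numerically: ≈ 104.2500.
(This is only a lower bound; the true E[α(G)] may be larger.)

E[α(G)] ≥ 417/4 ≈ 104.2500.


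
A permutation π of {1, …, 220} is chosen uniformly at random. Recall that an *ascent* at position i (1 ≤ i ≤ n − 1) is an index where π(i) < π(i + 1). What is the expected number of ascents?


Write X = Σ X_I over i = 1, …, 219, with X_I the indicator of one ascent.
There are 219 indicators.
For each fixed i, the pair (π(i), π(i+1)) is a uniformly random ordered pair of distinct values from {1, …, 220}; by symmetry P[π(i) < π(i+1)] = 1/2.
By linearity: E[X] = 219 · (1/2) = (220 − 1) · (1/2) = 219/2 ≈ 109.50000.

E[X] = 219/2 = 109.50000.


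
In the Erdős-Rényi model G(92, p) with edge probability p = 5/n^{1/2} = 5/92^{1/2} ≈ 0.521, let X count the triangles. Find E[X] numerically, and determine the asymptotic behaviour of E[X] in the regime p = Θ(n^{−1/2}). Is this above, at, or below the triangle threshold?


Number of potential triangles: C(92, 3) = 125580.
Each occurs with probability p³ ≈ (0.521)³ ≈ 1.41654e-01.
By linearity: E[X] = C(92, 3)·p³ ≈ 125580 · 1.41654e-01 ≈ 17788.886.
Since α = 1/2 < 1, p = c/n^{1/2} ≫ 1/n is above the triangle threshold p ~ 1/n. Asymptotically E[X] ~ (c³/6)·n^{3(1−α)} = (5³/6)·n^{1.5} → ∞; triangles are abundant w.h.p.

E[X] ≈ 17788.886; in regime p = Θ(1/n^{1/2}) E[X] diverges (above the triangle threshold p ~ 1/n).


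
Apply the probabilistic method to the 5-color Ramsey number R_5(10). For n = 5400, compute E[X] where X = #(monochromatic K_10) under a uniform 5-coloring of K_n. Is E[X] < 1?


E[X] = C(5400, 10) · 5^{1 − 45} = 5761735538961887279463031445160 · 5^{−44} = 5761735538961887279463031445160/5684341886080801486968994140625.
As a reduced fraction: E[X] = 1152347107792377455892606289032/1136868377216160297393798828125 ≈ 1.0136.
Is E[X] < 1? NO.
Since E[X] ≥ 1, the first-moment bound is inconclusive at n = 5400; it does NOT by itself certify R_5(10) > 5400.

E[X] = 1152347107792377455892606289032/1136868377216160297393798828125 ≈ 1.0136; E[X] ≥ 1; first-moment method inconclusive here.


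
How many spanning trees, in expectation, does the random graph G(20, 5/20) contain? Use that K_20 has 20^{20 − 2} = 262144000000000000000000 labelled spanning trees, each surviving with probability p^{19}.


K_20 has 20^{20 − 2} = 262144000000000000000000 labelled spanning trees.
For each such spanning tree H, let X_H = 1 if all 19 edges of H are present in G. Then P[X_H = 1] = p^{19} = (1/4)^{19} = 1/274877906944.
Summing the indicators: E[X] = Σ_H E[X_H] = 262144000000000000000000 · p^{19} = 262144000000000000000000 · 1/274877906944 = 3814697265625/4.
Numerically: E[X] ≈ 9.537e+11.

E[X] = 262144000000000000000000 · (1/4)^{19} = 3814697265625/4 ≈ 9.537e+11.


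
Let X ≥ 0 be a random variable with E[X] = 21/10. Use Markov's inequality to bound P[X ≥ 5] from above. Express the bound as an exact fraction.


μ = E[X] = 21/10, a = 5.
Markov: P[X ≥ 5] ≤ μ/a = (21/10)/5 = 21/50.
Numerically: ≈ 0.420000.
(Since a = 5 > μ = 2.100000, the bound 21/50 is < 1 and informative.)

P[X ≥ 5] ≤ 21/50 ≈ 0.420000.


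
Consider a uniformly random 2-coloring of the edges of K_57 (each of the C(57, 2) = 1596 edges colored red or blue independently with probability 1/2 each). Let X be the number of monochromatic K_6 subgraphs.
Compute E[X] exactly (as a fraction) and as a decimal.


Let X = Σ_S X_S over the C(57, 6) = 36288252 subsets S of size 6, where X_S = 1 if the K_6 on S is monochromatic.
For a fixed S, the K_6 on S has C(6, 2) = 15 edges. P[all 15 edges red] = (1/2)^15, and likewise for blue, so P[monochromatic] = 2·(1/2)^15 = 2^{1 − 15} = 1/16384.
By linearity of expectation: E[X] = C(57, 6) · 2^{1 − 15} = 36288252 · 1/16384 = 9072063/4096.
Numerically: E[X] ≈ 2214.859131.

E[X] = C(57,6)·2^(1−C(6,2)) = 9072063/4096 ≈ 2214.859131.


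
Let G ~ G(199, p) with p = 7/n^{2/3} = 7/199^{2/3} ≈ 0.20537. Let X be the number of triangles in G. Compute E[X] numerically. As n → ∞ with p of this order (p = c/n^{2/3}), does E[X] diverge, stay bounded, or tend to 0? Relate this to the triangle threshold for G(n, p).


Number of potential triangles: C(199, 3) = 1293699.
Each occurs with probability p³ ≈ (0.20537)³ ≈ 8.6613974e-03.
By linearity: E[X] = C(199, 3)·p³ ≈ 1293699 · 8.6613974e-03 ≈ 11205.24121.
Since α = 2/3 < 1, p = c/n^{2/3} ≫ 1/n is above the triangle threshold p ~ 1/n. Asymptotically E[X] ~ (c³/6)·n^{3(1−α)} = (7³/6)·n^{1} → ∞; triangles are abundant w.h.p.

E[X] ≈ 11205.24121; in regime p = Θ(1/n^{2/3}) E[X] diverges (above the triangle threshold p ~ 1/n).


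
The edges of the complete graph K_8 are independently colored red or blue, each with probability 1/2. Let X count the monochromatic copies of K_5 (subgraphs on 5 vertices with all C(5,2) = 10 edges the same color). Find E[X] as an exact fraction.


Let X = Σ_S X_S over the C(8, 5) = 56 subsets S of size 5, where X_S = 1 if the K_5 on S is monochromatic.
For a fixed S, the K_5 on S has C(5, 2) = 10 edges. P[all 10 edges red] = (1/2)^10, and likewise for blue, so P[monochromatic] = 2·(1/2)^10 = 2^{1 − 10} = 1/512.
Summing: E[X] = C(8, 5) · 2^{1 − 10} = 56 · 1/512 = 7/64.
Numerically: E[X] ≈ 0.109.

E[X] = C(8,5)·2^(1−C(5,2)) = 7/64 ≈ 0.109.


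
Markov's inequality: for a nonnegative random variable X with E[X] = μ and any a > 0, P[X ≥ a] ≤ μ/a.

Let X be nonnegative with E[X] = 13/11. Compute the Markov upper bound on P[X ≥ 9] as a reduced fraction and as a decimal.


μ = E[X] = 13/11, a = 9.
Markov: P[X ≥ 9] ≤ μ/a = (13/11)/9 = 13/99.
Numerically: ≈ 0.1313.
(Since a = 9 > μ = 1.1818, the bound 13/99 is < 1 and informative.)

P[X ≥ 9] ≤ 13/99 ≈ 0.1313.


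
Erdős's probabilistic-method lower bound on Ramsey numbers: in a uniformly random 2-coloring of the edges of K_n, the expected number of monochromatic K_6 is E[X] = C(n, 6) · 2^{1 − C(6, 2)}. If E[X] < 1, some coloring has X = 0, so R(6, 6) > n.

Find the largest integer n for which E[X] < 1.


We need C(n, 6) · 2^{1 − 15} < 1, i.e. C(n, 6) < 2^{15 − 1} = 16384.
Check values of n near the boundary:
  n = 12: C(12, 6) = 924; 924 < 16384? YES
  n = 13: C(13, 6) = 1716; 1716 < 16384? YES
  n = 14: C(14, 6) = 3003; 3003 < 16384? YES
  n = 15: C(15, 6) = 5005; 5005 < 16384? YES
  n = 16: C(16, 6) = 8008; 8008 < 16384? YES
  n = 17: C(17, 6) = 12376; 12376 < 16384? YES
  n = 18: C(18, 6) = 18564; 18564 < 16384? NO
The largest n with C(n, 6) < 16384 is n = 17 (where E[X] = 1547/2048 ≈ 0.755371). Hence R(6, 6) > 17, i.e. R(6, 6) ≥ 18.

Largest n = 17; hence R(6, 6) > 17.


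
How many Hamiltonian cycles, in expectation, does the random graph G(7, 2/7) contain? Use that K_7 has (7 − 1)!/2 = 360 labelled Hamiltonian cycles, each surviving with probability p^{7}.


K_7 has (7 − 1)!/2 = 360 labelled Hamiltonian cycles.
For each such Hamiltonian cycle H, let X_H = 1 if all 7 edges of H are present in G. Then P[X_H = 1] = p^{7} = (2/7)^{7} = 128/823543.
By linearity: E[X] = Σ_H E[X_H] = 360 · p^{7} = 360 · 128/823543 = 46080/823543.
Numerically: E[X] ≈ 0.056.

E[X] = 360 · (2/7)^{7} = 46080/823543 ≈ 0.056.


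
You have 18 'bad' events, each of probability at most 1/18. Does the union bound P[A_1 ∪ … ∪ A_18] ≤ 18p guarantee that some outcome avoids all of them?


Union bound: P[∪_{i=1}^{18} A_i] ≤ Σ_i P[A_i] ≤ 18·p = 18·(1/18) = 1.
Numerically: 1 ≈ 1.0000.
Is 1 < 1? NO.
Since the bound 1 is ≥ 1, the union bound is uninformative here; it does NOT by itself certify existence.

18·p = 1 ≈ 1.0000; existence NOT certified by the union bound.


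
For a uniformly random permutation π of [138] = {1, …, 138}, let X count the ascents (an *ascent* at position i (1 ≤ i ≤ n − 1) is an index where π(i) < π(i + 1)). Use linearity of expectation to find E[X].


Write X = Σ X_I over i = 1, …, 137, with X_I the indicator of one ascent.
There are 137 indicators.
For each fixed i, the pair (π(i), π(i+1)) is a uniformly random ordered pair of distinct values from {1, …, 138}; by symmetry P[π(i) < π(i+1)] = 1/2.
By linearity: E[X] = 137 · (1/2) = (138 − 1) · (1/2) = 137/2 ≈ 68.50000.

E[X] = 137/2 = 68.50000.


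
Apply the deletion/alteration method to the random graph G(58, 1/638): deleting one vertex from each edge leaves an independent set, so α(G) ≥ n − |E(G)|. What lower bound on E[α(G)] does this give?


E[|E(G)|] = C(58, 2)·p = 1653 · (1/638) = 57/22.
E[α(G)] ≥ n − E[|E(G)|] = 58 − 57/22 = 1219/22.
Numerically: ≈ 55.4091.
(This is only a lower bound; the true E[α(G)] may be larger.)

E[α(G)] ≥ 1219/22 ≈ 55.4091.


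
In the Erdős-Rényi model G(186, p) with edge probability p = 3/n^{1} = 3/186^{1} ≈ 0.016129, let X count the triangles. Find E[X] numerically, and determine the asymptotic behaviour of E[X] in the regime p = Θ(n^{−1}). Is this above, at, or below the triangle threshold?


Number of potential triangles: C(186, 3) = 1055240.
Each occurs with probability p³ ≈ (0.016129)³ ≈ 4.1958981e-06.
By linearity: E[X] = C(186, 3)·p³ ≈ 1055240 · 4.1958981e-06 ≈ 4.42768.
Here α = 1, so p = 3/n is exactly at the triangle threshold p ~ 1/n. Asymptotically E[X] → c³/6 = 3³/6 = 9/2 ≈ 4.50000, a bounded constant. In this regime the triangle count is asymptotically Poisson(c³/6).

E[X] ≈ 4.42768; in regime p = Θ(1/n^{1}) E[X] stays bounded (at the triangle threshold p ~ 1/n).


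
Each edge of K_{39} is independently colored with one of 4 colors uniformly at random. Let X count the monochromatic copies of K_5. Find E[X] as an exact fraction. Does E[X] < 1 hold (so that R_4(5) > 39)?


E[X] = C(39, 5) · 4^{1 − 10} = 575757 · 4^{−9} = 575757/262144.
As a reduced fraction: E[X] = 575757/262144 ≈ 2.196339.
Is E[X] < 1? NO.
Since E[X] ≥ 1, the first-moment bound is inconclusive at n = 39; it does NOT by itself certify R_4(5) > 39.

E[X] = 575757/262144 ≈ 2.196339; E[X] ≥ 1; first-moment method inconclusive here.


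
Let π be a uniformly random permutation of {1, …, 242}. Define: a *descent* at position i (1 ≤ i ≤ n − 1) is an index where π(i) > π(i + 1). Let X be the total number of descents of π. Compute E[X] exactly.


Write X = Σ X_I over i = 1, …, 241, with X_I the indicator of one descent.
There are 241 indicators.
For each fixed i, the pair (π(i), π(i+1)) is a uniformly random ordered pair of distinct values from {1, …, 242}; by symmetry P[π(i) > π(i+1)] = 1/2.
By linearity: E[X] = 241 · (1/2) = (242 − 1) · (1/2) = 241/2 ≈ 120.500000.

E[X] = 241/2 = 120.500000.


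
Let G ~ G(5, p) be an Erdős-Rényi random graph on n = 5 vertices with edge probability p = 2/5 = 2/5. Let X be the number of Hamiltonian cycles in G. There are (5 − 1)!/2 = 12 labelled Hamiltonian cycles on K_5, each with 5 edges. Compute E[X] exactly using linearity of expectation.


K_5 has (5 − 1)!/2 = 12 labelled Hamiltonian cycles.
For each such Hamiltonian cycle H, let X_H = 1 if all 5 edges of H are present in G. Then P[X_H = 1] = p^{5} = (2/5)^{5} = 32/3125.
By linearity: E[X] = Σ_H E[X_H] = 12 · p^{5} = 12 · 32/3125 = 384/3125.
Numerically: E[X] ≈ 0.12288.

E[X] = 12 · (2/5)^{5} = 384/3125 ≈ 0.12288.


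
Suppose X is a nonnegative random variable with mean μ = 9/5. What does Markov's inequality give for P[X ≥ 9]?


μ = E[X] = 9/5, a = 9.
Markov: P[X ≥ 9] ≤ μ/a = (9/5)/9 = 1/5.
Numerically: ≈ 0.20000.
(Since a = 9 > μ = 1.80000, the bound 1/5 is < 1 and informative.)

P[X ≥ 9] ≤ 1/5 ≈ 0.20000.


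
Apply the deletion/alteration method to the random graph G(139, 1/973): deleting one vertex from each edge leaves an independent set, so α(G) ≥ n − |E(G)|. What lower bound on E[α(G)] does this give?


E[|E(G)|] = C(139, 2)·p = 9591 · (1/973) = 69/7.
E[α(G)] ≥ n − E[|E(G)|] = 139 − 69/7 = 904/7.
Numerically: ≈ 129.14286.
(This is only a lower bound; the true E[α(G)] may be larger.)

E[α(G)] ≥ 904/7 ≈ 129.14286.


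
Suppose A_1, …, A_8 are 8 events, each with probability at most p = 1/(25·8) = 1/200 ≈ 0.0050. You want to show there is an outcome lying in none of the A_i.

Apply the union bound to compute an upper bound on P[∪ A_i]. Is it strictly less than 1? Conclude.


Union bound: P[∪_{i=1}^{8} A_i] ≤ Σ_i P[A_i] ≤ 8·p = 8·(1/200) = 1/25.
Numerically: 1/25 ≈ 0.0400.
Is 1/25 < 1? YES.
Since P[∪ A_i] ≤ 1/25 < 1, the complement has P[∩ A_i^c] ≥ 1 − 1/25 = 24/25 > 0, so some outcome avoids every A_i.

8·p = 1/25 ≈ 0.0400; existence CERTIFIED by the union bound.


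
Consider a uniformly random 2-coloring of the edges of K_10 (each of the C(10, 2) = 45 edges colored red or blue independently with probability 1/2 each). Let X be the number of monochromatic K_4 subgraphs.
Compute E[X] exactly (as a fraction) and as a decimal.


Let X = Σ_S X_S over the C(10, 4) = 210 subsets S of size 4, where X_S = 1 if the K_4 on S is monochromatic.
For a fixed S, the K_4 on S has C(4, 2) = 6 edges. P[all 6 edges red] = (1/2)^6, and likewise for blue, so P[monochromatic] = 2·(1/2)^6 = 2^{1 − 6} = 1/32.
Summing: E[X] = C(10, 4) · 2^{1 − 6} = 210 · 1/32 = 105/16.
Numerically: E[X] ≈ 6.562.

E[X] = C(10,4)·2^(1−C(4,2)) = 105/16 ≈ 6.562.


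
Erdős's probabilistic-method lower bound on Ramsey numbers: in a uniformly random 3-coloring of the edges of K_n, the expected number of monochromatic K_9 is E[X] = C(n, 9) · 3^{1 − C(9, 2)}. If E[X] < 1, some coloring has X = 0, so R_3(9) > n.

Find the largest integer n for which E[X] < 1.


We need C(n, 9) · 3^{1 − 36} < 1, i.e. C(n, 9) < 3^{36 − 1} = 50031545098999707.
Check values of n near the boundary:
  n = 298: C(298, 9) = 45207677551849890; 45207677551849890 < 50031545098999707? YES
  n = 299: C(299, 9) = 46610674441390059; 46610674441390059 < 50031545098999707? YES
  n = 300: C(300, 9) = 48052241692154700; 48052241692154700 < 50031545098999707? YES
  n = 301: C(301, 9) = 49533303936090975; 49533303936090975 < 50031545098999707? YES
  n = 302: C(302, 9) = 51054804739588650; 51054804739588650 < 50031545098999707? NO
The largest n with C(n, 9) < 50031545098999707 is n = 301 (where E[X] = 16511101312030325/16677181699666569 ≈ 0.990041). Hence R_3(9) > 301, i.e. R_3(9) ≥ 302.

Largest n = 301; hence R_3(9) > 301.


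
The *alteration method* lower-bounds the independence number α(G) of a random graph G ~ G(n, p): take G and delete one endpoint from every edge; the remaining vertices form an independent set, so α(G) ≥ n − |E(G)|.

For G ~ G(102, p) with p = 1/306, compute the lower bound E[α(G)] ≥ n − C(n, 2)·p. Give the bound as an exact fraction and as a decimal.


E[|E(G)|] = C(102, 2)·p = 5151 · (1/306) = 101/6.
E[α(G)] ≥ n − E[|E(G)|] = 102 − 101/6 = 511/6.
Numerically: ≈ 85.166667.
(This is only a lower bound; the true E[α(G)] may be larger.)

E[α(G)] ≥ 511/6 ≈ 85.166667.


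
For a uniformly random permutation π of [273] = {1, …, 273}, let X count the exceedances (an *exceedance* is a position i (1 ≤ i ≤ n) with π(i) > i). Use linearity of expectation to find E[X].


Write X = Σ_{i=1}^{273} X_i, where X_i = 1_{π(i) > i}.
For each fixed i, π(i) is uniform over {1, …, 273} (marginal of a uniform permutation), so P[π(i) > i] = (n − i)/n. Summing: Σ_{i=1}^{273} (n − i)/n = (0 + 1 + … + 272)/273 = 273(273 − 1)/(2·273) = (273 − 1)/2.
Hence E[X] = Σ_{i=1}^{273} (273 − i)/273 = 136 ≈ 136.00000.

E[X] = 136 = 136.00000.


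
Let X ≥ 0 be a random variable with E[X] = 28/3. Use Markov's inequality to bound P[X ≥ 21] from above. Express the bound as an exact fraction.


μ = E[X] = 28/3, a = 21.
Markov: P[X ≥ 21] ≤ μ/a = (28/3)/21 = 4/9.
Numerically: ≈ 0.444444.
(Since a = 21 > μ = 9.333333, the bound 4/9 is < 1 and informative.)

P[X ≥ 21] ≤ 4/9 ≈ 0.444444.


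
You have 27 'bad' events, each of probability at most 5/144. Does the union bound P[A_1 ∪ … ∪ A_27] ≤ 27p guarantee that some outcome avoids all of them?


Union bound: P[∪_{i=1}^{27} A_i] ≤ Σ_i P[A_i] ≤ 27·p = 27·(5/144) = 15/16.
Numerically: 15/16 ≈ 0.93750.
Is 15/16 < 1? YES.
Since P[∪ A_i] ≤ 15/16 < 1, the complement has P[∩ A_i^c] ≥ 1 − 15/16 = 1/16 > 0, so some outcome avoids every A_i.

27·p = 15/16 ≈ 0.93750; existence CERTIFIED by the union bound.


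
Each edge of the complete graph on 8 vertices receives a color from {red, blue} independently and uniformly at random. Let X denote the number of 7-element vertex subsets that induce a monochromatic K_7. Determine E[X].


Let X = Σ_S X_S over the C(8, 7) = 8 subsets S of size 7, where X_S = 1 if the K_7 on S is monochromatic.
For a fixed S, the K_7 on S has C(7, 2) = 21 edges. P[all 21 edges red] = (1/2)^21, and likewise for blue, so P[monochromatic] = 2·(1/2)^21 = 2^{1 − 21} = 1/1048576.
By linearity of expectation: E[X] = C(8, 7) · 2^{1 − 21} = 8 · 1/1048576 = 1/131072.
Numerically: E[X] ≈ 0.00001.

E[X] = C(8,7)·2^(1−C(7,2)) = 1/131072 ≈ 0.00001.


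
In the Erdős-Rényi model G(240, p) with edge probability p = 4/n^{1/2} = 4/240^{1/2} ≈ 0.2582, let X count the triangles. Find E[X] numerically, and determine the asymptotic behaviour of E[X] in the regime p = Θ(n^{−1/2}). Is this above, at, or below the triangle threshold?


Number of potential triangles: C(240, 3) = 2275280.
Each occurs with probability p³ ≈ (0.2582)³ ≈ 1.7213259e-02.
By linearity: E[X] = C(240, 3)·p³ ≈ 2275280 · 1.7213259e-02 ≈ 39164.98466.
Since α = 1/2 < 1, p = c/n^{1/2} ≫ 1/n is above the triangle threshold p ~ 1/n. Asymptotically E[X] ~ (c³/6)·n^{3(1−α)} = (4³/6)·n^{1.5} → ∞; triangles are abundant w.h.p.

E[X] ≈ 39164.98466; in regime p = Θ(1/n^{1/2}) E[X] diverges (above the triangle threshold p ~ 1/n).


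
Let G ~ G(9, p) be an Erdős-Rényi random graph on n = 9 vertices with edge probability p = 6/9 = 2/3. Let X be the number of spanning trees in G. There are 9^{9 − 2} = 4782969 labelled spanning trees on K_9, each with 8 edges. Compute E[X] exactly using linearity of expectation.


K_9 has 9^{9 − 2} = 4782969 labelled spanning trees.
For each such spanning tree H, let X_H = 1 if all 8 edges of H are present in G. Then P[X_H = 1] = p^{8} = (2/3)^{8} = 256/6561.
Summing the indicators: E[X] = Σ_H E[X_H] = 4782969 · p^{8} = 4782969 · 256/6561 = 186624.
Numerically: E[X] ≈ 1.8662e+05.

E[X] = 4782969 · (2/3)^{8} = 186624 ≈ 1.8662e+05.


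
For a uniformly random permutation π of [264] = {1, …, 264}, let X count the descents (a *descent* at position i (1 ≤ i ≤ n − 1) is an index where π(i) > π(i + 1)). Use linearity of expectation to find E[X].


Write X = Σ X_I over i = 1, …, 263, with X_I the indicator of one descent.
There are 263 indicators.
For each fixed i, the pair (π(i), π(i+1)) is a uniformly random ordered pair of distinct values from {1, …, 264}; by symmetry P[π(i) > π(i+1)] = 1/2.
By linearity: E[X] = 263 · (1/2) = (264 − 1) · (1/2) = 263/2 ≈ 131.500.

E[X] = 263/2 = 131.500.


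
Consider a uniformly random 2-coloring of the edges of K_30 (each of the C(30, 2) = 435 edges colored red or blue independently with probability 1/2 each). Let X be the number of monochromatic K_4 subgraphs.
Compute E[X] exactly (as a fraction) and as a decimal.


Let X = Σ_S X_S over the C(30, 4) = 27405 subsets S of size 4, where X_S = 1 if the K_4 on S is monochromatic.
For a fixed S, the K_4 on S has C(4, 2) = 6 edges. P[all 6 edges red] = (1/2)^6, and likewise for blue, so P[monochromatic] = 2·(1/2)^6 = 2^{1 − 6} = 1/32.
Summing: E[X] = C(30, 4) · 2^{1 − 6} = 27405 · 1/32 = 27405/32.
Numerically: E[X] ≈ 856.406250.

E[X] = C(30,4)·2^(1−C(4,2)) = 27405/32 ≈ 856.406250.


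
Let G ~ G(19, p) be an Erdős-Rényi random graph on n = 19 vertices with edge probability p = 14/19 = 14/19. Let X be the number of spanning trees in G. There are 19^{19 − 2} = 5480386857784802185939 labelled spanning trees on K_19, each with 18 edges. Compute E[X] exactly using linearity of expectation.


K_19 has 19^{19 − 2} = 5480386857784802185939 labelled spanning trees.
For each such spanning tree H, let X_H = 1 if all 18 edges of H are present in G. Then P[X_H = 1] = p^{18} = (14/19)^{18} = 426878854210636742656/104127350297911241532841.
Summing the indicators: E[X] = Σ_H E[X_H] = 5480386857784802185939 · p^{18} = 5480386857784802185939 · 426878854210636742656/104127350297911241532841 = 426878854210636742656/19.
Numerically: E[X] ≈ 2.24673e+19.

E[X] = 5480386857784802185939 · (14/19)^{18} = 426878854210636742656/19 ≈ 2.24673e+19.


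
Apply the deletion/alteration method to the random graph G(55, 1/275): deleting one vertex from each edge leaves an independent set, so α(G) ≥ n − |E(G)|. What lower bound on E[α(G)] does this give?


E[|E(G)|] = C(55, 2)·p = 1485 · (1/275) = 27/5.
E[α(G)] ≥ n − E[|E(G)|] = 55 − 27/5 = 248/5.
Numerically: ≈ 49.60000.
(This is only a lower bound; the true E[α(G)] may be larger.)

E[α(G)] ≥ 248/5 ≈ 49.60000.


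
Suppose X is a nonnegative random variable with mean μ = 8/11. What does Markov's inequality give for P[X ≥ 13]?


μ = E[X] = 8/11, a = 13.
Markov: P[X ≥ 13] ≤ μ/a = (8/11)/13 = 8/143.
Numerically: ≈ 0.055944.
(Since a = 13 > μ = 0.727273, the bound 8/143 is < 1 and informative.)

P[X ≥ 13] ≤ 8/143 ≈ 0.055944.


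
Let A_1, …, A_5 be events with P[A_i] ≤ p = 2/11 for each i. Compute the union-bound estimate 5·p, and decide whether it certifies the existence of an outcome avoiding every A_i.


Union bound: P[∪_{i=1}^{5} A_i] ≤ Σ_i P[A_i] ≤ 5·p = 5·(2/11) = 10/11.
Numerically: 10/11 ≈ 0.9090909.
Is 10/11 < 1? YES.
Since P[∪ A_i] ≤ 10/11 < 1, the complement has P[∩ A_i^c] ≥ 1 − 10/11 = 1/11 > 0, so some outcome avoids every A_i.

5·p = 10/11 ≈ 0.9090909; existence CERTIFIED by the union bound.


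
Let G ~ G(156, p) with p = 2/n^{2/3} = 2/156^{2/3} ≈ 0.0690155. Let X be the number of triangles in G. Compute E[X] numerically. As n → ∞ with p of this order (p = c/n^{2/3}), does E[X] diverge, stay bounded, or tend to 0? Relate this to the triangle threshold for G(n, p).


Number of potential triangles: C(156, 3) = 620620.
Each occurs with probability p³ ≈ (0.0690155)³ ≈ 3.28731098e-04.
By linearity: E[X] = C(156, 3)·p³ ≈ 620620 · 3.28731098e-04 ≈ 204.017094.
Since α = 2/3 < 1, p = c/n^{2/3} ≫ 1/n is above the triangle threshold p ~ 1/n. Asymptotically E[X] ~ (c³/6)·n^{3(1−α)} = (2³/6)·n^{1} → ∞; triangles are abundant w.h.p.

E[X] ≈ 204.017094; in regime p = Θ(1/n^{2/3}) E[X] diverges (above the triangle threshold p ~ 1/n).


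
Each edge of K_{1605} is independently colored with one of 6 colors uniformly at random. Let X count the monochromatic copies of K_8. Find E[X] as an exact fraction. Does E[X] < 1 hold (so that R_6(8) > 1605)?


E[X] = C(1605, 8) · 6^{1 − 28} = 1073226690197348380200 · 6^{−27} = 1073226690197348380200/1023490369077469249536.
As a reduced fraction: E[X] = 14905926252740949725/14215144014964850688 ≈ 1.04859.
Is E[X] < 1? NO.
Since E[X] ≥ 1, the first-moment bound is inconclusive at n = 1605; it does NOT by itself certify R_6(8) > 1605.

E[X] = 14905926252740949725/14215144014964850688 ≈ 1.04859; E[X] ≥ 1; first-moment method inconclusive here.


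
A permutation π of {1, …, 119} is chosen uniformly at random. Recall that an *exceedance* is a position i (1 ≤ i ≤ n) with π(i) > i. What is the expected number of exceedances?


Write X = Σ_{i=1}^{119} X_i, where X_i = 1_{π(i) > i}.
For each fixed i, π(i) is uniform over {1, …, 119} (marginal of a uniform permutation), so P[π(i) > i] = (n − i)/n. Summing: Σ_{i=1}^{119} (n − i)/n = (0 + 1 + … + 118)/119 = 119(119 − 1)/(2·119) = (119 − 1)/2.
Hence E[X] = Σ_{i=1}^{119} (119 − i)/119 = 59 ≈ 59.000000.

E[X] = 59 = 59.000000.


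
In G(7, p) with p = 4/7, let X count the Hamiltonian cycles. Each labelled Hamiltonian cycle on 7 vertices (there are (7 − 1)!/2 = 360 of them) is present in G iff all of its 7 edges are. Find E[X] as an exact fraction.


K_7 has (7 − 1)!/2 = 360 labelled Hamiltonian cycles.
For each such Hamiltonian cycle H, let X_H = 1 if all 7 edges of H are present in G. Then P[X_H = 1] = p^{7} = (4/7)^{7} = 16384/823543.
By linearity: E[X] = Σ_H E[X_H] = 360 · p^{7} = 360 · 16384/823543 = 5898240/823543.
Numerically: E[X] ≈ 7.16.

E[X] = 360 · (4/7)^{7} = 5898240/823543 ≈ 7.16.


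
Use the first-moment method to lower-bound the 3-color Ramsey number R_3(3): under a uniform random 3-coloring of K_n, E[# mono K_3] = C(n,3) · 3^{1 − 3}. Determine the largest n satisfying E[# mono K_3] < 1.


We need C(n, 3) · 3^{1 − 3} < 1, i.e. C(n, 3) < 3^{3 − 1} = 9.
Check values of n near the boundary:
  n = 3: C(3, 3) = 1; 1 < 9? YES
  n = 4: C(4, 3) = 4; 4 < 9? YES
  n = 5: C(5, 3) = 10; 10 < 9? NO
The largest n with C(n, 3) < 9 is n = 4 (where E[X] = 4/9 ≈ 0.444444). Hence R_3(3) > 4, i.e. R_3(3) ≥ 5.

Largest n = 4; hence R_3(3) > 4.


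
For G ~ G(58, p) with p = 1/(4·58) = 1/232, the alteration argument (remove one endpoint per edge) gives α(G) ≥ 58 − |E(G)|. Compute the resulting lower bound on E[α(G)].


E[|E(G)|] = C(58, 2)·p = 1653 · (1/232) = 57/8.
E[α(G)] ≥ n − E[|E(G)|] = 58 − 57/8 = 407/8.
Numerically: ≈ 50.8750.
(This is only a lower bound; the true E[α(G)] may be larger.)

E[α(G)] ≥ 407/8 ≈ 50.8750.


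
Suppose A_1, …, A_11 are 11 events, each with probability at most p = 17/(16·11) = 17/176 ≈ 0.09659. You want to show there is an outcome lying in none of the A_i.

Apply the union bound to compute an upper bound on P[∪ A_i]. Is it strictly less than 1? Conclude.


Union bound: P[∪_{i=1}^{11} A_i] ≤ Σ_i P[A_i] ≤ 11·p = 11·(17/176) = 17/16.
Numerically: 17/16 ≈ 1.06250.
Is 17/16 < 1? NO.
Since the bound 17/16 is ≥ 1, the union bound is uninformative here; it does NOT by itself certify existence.

11·p = 17/16 ≈ 1.06250; existence NOT certified by the union bound.


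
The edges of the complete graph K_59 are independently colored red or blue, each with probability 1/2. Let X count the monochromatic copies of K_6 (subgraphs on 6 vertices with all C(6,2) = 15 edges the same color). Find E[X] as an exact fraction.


Let X = Σ_S X_S over the C(59, 6) = 45057474 subsets S of size 6, where X_S = 1 if the K_6 on S is monochromatic.
For a fixed S, the K_6 on S has C(6, 2) = 15 edges. P[all 15 edges red] = (1/2)^15, and likewise for blue, so P[monochromatic] = 2·(1/2)^15 = 2^{1 − 15} = 1/16384.
By linearity: E[X] = C(59, 6) · 2^{1 − 15} = 45057474 · 1/16384 = 22528737/8192.
Numerically: E[X] ≈ 2750.0900.

E[X] = C(59,6)·2^(1−C(6,2)) = 22528737/8192 ≈ 2750.0900.


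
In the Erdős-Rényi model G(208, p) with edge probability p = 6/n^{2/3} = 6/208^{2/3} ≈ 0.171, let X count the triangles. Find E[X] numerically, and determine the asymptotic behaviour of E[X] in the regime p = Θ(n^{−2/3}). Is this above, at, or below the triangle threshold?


Number of potential triangles: C(208, 3) = 1478256.
Each occurs with probability p³ ≈ (0.171)³ ≈ 4.99260e-03.
By linearity: E[X] = C(208, 3)·p³ ≈ 1478256 · 4.99260e-03 ≈ 7380.346.
Since α = 2/3 < 1, p = c/n^{2/3} ≫ 1/n is above the triangle threshold p ~ 1/n. Asymptotically E[X] ~ (c³/6)·n^{3(1−α)} = (6³/6)·n^{1} → ∞; triangles are abundant w.h.p.

E[X] ≈ 7380.346; in regime p = Θ(1/n^{2/3}) E[X] diverges (above the triangle threshold p ~ 1/n).


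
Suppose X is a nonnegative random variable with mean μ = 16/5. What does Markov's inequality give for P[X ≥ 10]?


μ = E[X] = 16/5, a = 10.
Markov: P[X ≥ 10] ≤ μ/a = (16/5)/10 = 8/25.
Numerically: ≈ 0.320.
(Since a = 10 > μ = 3.200, the bound 8/25 is < 1 and informative.)

P[X ≥ 10] ≤ 8/25 ≈ 0.320.


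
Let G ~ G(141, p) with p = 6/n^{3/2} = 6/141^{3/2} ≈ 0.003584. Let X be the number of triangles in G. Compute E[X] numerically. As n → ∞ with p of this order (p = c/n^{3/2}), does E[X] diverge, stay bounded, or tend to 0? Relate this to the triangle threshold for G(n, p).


Number of potential triangles: C(141, 3) = 457310.
Each occurs with probability p³ ≈ (0.003584)³ ≈ 4.602224e-08.
By linearity: E[X] = C(141, 3)·p³ ≈ 457310 · 4.602224e-08 ≈ 0.0210.
Since α = 3/2 > 1, p = c/n^{3/2} = o(1/n) is below the triangle threshold p ~ 1/n. Asymptotically E[X] ~ (c³/6)·n^{3(1−α)} = (6³/6)·n^{-1.5} → 0, so by Markov's inequality G has no triangles w.h.p.

E[X] ≈ 0.0210; in regime p = Θ(1/n^{3/2}) E[X] tends to 0 (below the triangle threshold p ~ 1/n).


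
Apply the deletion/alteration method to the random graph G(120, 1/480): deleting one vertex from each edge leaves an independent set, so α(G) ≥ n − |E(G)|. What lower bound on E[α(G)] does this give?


E[|E(G)|] = C(120, 2)·p = 7140 · (1/480) = 119/8.
E[α(G)] ≥ n − E[|E(G)|] = 120 − 119/8 = 841/8.
Numerically: ≈ 105.12500.
(This is only a lower bound; the true E[α(G)] may be larger.)

E[α(G)] ≥ 841/8 ≈ 105.12500.


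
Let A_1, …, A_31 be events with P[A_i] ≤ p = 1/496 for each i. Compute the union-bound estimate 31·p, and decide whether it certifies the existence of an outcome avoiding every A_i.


Union bound: P[∪_{i=1}^{31} A_i] ≤ Σ_i P[A_i] ≤ 31·p = 31·(1/496) = 1/16.
Numerically: 1/16 ≈ 0.06250.
Is 1/16 < 1? YES.
Since P[∪ A_i] ≤ 1/16 < 1, the complement has P[∩ A_i^c] ≥ 1 − 1/16 = 15/16 > 0, so some outcome avoids every A_i.

31·p = 1/16 ≈ 0.06250; existence CERTIFIED by the union bound.


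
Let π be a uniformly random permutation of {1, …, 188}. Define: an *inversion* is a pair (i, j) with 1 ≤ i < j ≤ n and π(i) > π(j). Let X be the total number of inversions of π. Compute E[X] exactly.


Write X = Σ X_I over the C(188, 2) = 17578 pairs i < j, with X_I the indicator of one inversion.
There are 17578 indicators.
For each fixed pair i < j, the values π(i) and π(j) are two distinct elements of {1, …, 188} in uniformly random order; by symmetry P[π(i) > π(j)] = 1/2.
By linearity: E[X] = 17578 · (1/2) = C(188, 2) · (1/2) = 17578/2 = 8789 ≈ 8789.0000.

E[X] = 8789 = 8789.0000.


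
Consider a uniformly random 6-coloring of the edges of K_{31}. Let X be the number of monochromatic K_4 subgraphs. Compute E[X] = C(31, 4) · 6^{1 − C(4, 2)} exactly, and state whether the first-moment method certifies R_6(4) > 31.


E[X] = C(31, 4) · 6^{1 − 6} = 31465 · 6^{−5} = 31465/7776.
As a reduced fraction: E[X] = 31465/7776 ≈ 4.04642.
Is E[X] < 1? NO.
Since E[X] ≥ 1, the first-moment bound is inconclusive at n = 31; it does NOT by itself certify R_6(4) > 31.

E[X] = 31465/7776 ≈ 4.04642; E[X] ≥ 1; first-moment method inconclusive here.
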